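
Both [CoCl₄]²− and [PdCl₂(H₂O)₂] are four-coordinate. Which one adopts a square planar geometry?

For [CoCl₄]²−: Ligand charges: each chloride is −1. With an overall charge of −2 the cobalt centre must be in the +2 oxidation state. Co sits in group 9, so the d-electron count is 9 − 2 = 7. For a high-spin 3d d⁷ ion with weak-field ligands the small Δₜ gives little square-planar CFSE advantage, so four ligands adopt the sterically favoured tetrahedral geometry. → tetrahedral.
For [PdCl₂(H₂O)₂]: Each chloride is −1; water is neutral; balancing the 0 overall charge requires Pd(II). Pd sits in group 10, so the d-electron count is 10 − 2 = 8. A 4d d⁸ ion has a large crystal-field splitting; square planar leaves the high-energy d_{x²−y²} orbital empty and maximises CFSE. → square planar.

[PdCl₂(H₂O)₂]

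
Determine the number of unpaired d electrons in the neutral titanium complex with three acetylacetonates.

1

Summing ligand charges against the 0 overall charge gives an oxidation state of +3 for titanium.
Titanium is a group-4 element; Ti(III) is therefore d¹.
Counting donor atoms: 3×acetylacetonate (bidentate) → 6 donors. Coordination number = 6.
In an octahedral field the d¹ configuration is t₂g¹e_g⁰ (only one arrangement possible), giving 1 unpaired electron.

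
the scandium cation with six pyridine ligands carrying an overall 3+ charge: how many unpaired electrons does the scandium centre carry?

0

Summing ligand charges against the +3 overall charge gives an oxidation state of +3 for scandium.
Group 3 minus oxidation state 3 gives a d⁰ configuration.
In an octahedral field the d⁰ configuration is t₂g⁰e_g⁰, giving 0 unpaired electrons.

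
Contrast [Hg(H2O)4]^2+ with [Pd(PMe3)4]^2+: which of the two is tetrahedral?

[Hg(H2O)4]^2+

For [Hg(H2O)4]^2+: Water is neutral; balancing the +2 overall charge requires Hg(II). Group 12 minus oxidation state 2 gives a d¹⁰ configuration. A d¹⁰ ion has no crystal-field stabilisation preference between square planar and tetrahedral, so four ligands adopt the sterically favoured tetrahedral geometry. → tetrahedral.
For [Pd(PMe3)4]^2+: Ligand charges: trimethylphosphine is neutral. With an overall charge of +2 the palladium centre must be in the +2 oxidation state. Pd sits in group 10, so the d-electron count is 10 − 2 = 8. A 4d d⁸ ion has a large crystal-field splitting; square planar leaves the high-energy d_{x²−y²} orbital empty and maximises CFSE. → square planar.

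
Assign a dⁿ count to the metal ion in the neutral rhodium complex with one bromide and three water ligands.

Summing ligand charges against the 0 overall charge gives an oxidation state of +1 for rhodium.
Rhodium is a group-9 element; Rh(I) is therefore d⁸.

d⁸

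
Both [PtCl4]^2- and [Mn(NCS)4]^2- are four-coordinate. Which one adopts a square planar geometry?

For [PtCl4]^2-: Ligand charges: each chloride is −1. With an overall charge of −2 the platinum centre must be in the +2 oxidation state. Platinum is a group-10 element; Pt(II) is therefore d⁸. A 5d d⁸ ion has a large crystal-field splitting; square planar leaves the high-energy d_{x²−y²} orbital empty and maximises CFSE. → square planar.
For [Mn(NCS)4]^2-: Each isothiocyanate is −1; balancing the −2 overall charge requires Mn(II). Group 7 minus oxidation state 2 gives a d⁵ configuration. A high-spin d⁵ ion has zero CFSE in either geometry, so four ligands adopt the sterically favoured tetrahedral geometry. → tetrahedral.

[PtCl4]^2-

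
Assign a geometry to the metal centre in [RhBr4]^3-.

square planar

Ligand charges: each bromide is −1. With an overall charge of −3 the rhodium centre must be in the +1 oxidation state.
Group 9 minus oxidation state 1 gives a d⁸ configuration.
With 4 monodentate ligands the coordination number is 4.
A 4d d⁸ ion has a large crystal-field splitting; square planar leaves the high-energy d_{x²−y²} orbital empty and maximises CFSE.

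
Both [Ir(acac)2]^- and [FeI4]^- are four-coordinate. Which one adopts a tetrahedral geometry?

For [Ir(acac)2]^-: Ligand charges: each acetylacetonate is −1. With an overall charge of −1 the iridium centre must be in the +1 oxidation state. Ir sits in group 9, so the d-electron count is 9 − 1 = 8. A 5d d⁸ ion has a large crystal-field splitting; square planar leaves the high-energy d_{x²−y²} orbital empty and maximises CFSE. → square planar.
For [FeI4]^-: Summing ligand charges against the −1 overall charge gives an oxidation state of +3 for iron. Group 8 minus oxidation state 3 gives a d⁵ configuration. A high-spin d⁵ ion has zero CFSE in either geometry, so four ligands adopt the sterically favoured tetrahedral geometry. → tetrahedral.

[FeI4]^-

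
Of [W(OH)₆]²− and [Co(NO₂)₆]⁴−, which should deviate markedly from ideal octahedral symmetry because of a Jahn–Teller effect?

[W(OH)₆]²−: Ligand charges: each hydroxide is −1. With an overall charge of −2 the tungsten centre must be in the +4 oxidation state. Group 6 minus oxidation state 4 gives a d² configuration. The d² configuration leaves the e_g set evenly filled (or empty) — no strong Jahn–Teller driving force.
[Co(NO₂)₆]⁴−: Ligand charges: each nitro (N-bound nitrite) is −1. With an overall charge of −4 the cobalt centre must be in the +2 oxidation state. Cobalt is a group-9 element; Co(II) is therefore d⁷. Nitro (N-bound nitrite) is a strong-field ligand (high in the spectrochemical series) for a first-row metal, so the complex is low-spin. The t₂g⁶e_g¹ (low-spin) configuration has an unevenly filled e_g set; the Jahn–Teller theorem predicts a tetragonal distortion (typically axial elongation) to lift the degeneracy.

[Co(NO₂)₆]⁴−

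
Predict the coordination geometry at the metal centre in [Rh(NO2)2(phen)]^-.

Each nitro (N-bound nitrite) is −1; 1,10-phenanthroline is neutral; balancing the −1 overall charge requires Rh(I).
Group 9 minus oxidation state 1 gives a d⁸ configuration.
Counting donor atoms: 2×nitro (N-bound nitrite) (monodentate) → 2 donors; 1×1,10-phenanthroline (bidentate) → 2 donors. Coordination number = 4.
A 4d d⁸ ion has a large crystal-field splitting; square planar leaves the high-energy d_{x²−y²} orbital empty and maximises CFSE.

square planar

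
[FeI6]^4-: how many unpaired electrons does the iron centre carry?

Ligand charges: each iodide is −1. With an overall charge of −4 the iron centre must be in the +2 oxidation state.
Group 8 minus oxidation state 2 gives a d⁶ configuration.
The spin state decides the count: Iodide is a weak-field ligand for a first-row metal, so the complex is high-spin.
An octahedral high-spin d⁶ ion is t₂g⁴e_g², giving 4 unpaired electrons.

4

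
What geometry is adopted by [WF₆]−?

octahedral

Each fluoride is −1; balancing the −1 overall charge requires W(V).
W sits in group 6, so the d-electron count is 6 − 5 = 1.
With 6 monodentate ligands the coordination number is 6.
Six donors around a single metal centre give an octahedral coordination sphere.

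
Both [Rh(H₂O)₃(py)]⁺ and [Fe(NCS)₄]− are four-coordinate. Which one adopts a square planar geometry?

For [Rh(H₂O)₃(py)]⁺: Water is neutral; pyridine is neutral; balancing the +1 overall charge requires Rh(I). Group 9 minus oxidation state 1 gives a d⁸ configuration. A 4d d⁸ ion has a large crystal-field splitting; square planar leaves the high-energy d_{x²−y²} orbital empty and maximises CFSE. → square planar.
For [Fe(NCS)₄]−: Summing ligand charges against the −1 overall charge gives an oxidation state of +3 for iron. Fe sits in group 8, so the d-electron count is 8 − 3 = 5. A high-spin d⁵ ion has zero CFSE in either geometry, so four ligands adopt the sterically favoured tetrahedral geometry. → tetrahedral.

[Rh(H₂O)₃(py)]⁺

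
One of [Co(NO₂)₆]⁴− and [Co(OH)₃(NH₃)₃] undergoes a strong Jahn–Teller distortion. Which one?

[Co(NO₂)₆]⁴−

[Co(NO₂)₆]⁴−: Ligand charges: each nitro (N-bound nitrite) is −1. With an overall charge of −4 the cobalt centre must be in the +2 oxidation state. Cobalt is a group-9 element; Co(II) is therefore d⁷. Nitro (N-bound nitrite) is a strong-field ligand (high in the spectrochemical series) for a first-row metal, so the complex is low-spin. The t₂g⁶e_g¹ (low-spin) configuration has an unevenly filled e_g set; the Jahn–Teller theorem predicts a tetragonal distortion (typically axial elongation) to lift the degeneracy.
[Co(OH)₃(NH₃)₃]: Summing ligand charges against the 0 overall charge gives an oxidation state of +3 for cobalt. Co sits in group 9, so the d-electron count is 9 − 3 = 6. Co(III) has an exceptionally large octahedral splitting and is low-spin with essentially every ligand except fluoride. The d⁶ configuration leaves the e_g set evenly filled (or empty) — no strong Jahn–Teller driving force.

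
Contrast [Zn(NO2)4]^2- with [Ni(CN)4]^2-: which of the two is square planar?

[Ni(CN)4]^2-

For [Zn(NO2)4]^2-: Summing ligand charges against the −2 overall charge gives an oxidation state of +2 for zinc. Zn sits in group 12, so the d-electron count is 12 − 2 = 10. A d¹⁰ ion has no crystal-field stabilisation preference between square planar and tetrahedral, so four ligands adopt the sterically favoured tetrahedral geometry. → tetrahedral.
For [Ni(CN)4]^2-: Ligand charges: each cyanide is −1. With an overall charge of −2 the nickel centre must be in the +2 oxidation state. Ni sits in group 10, so the d-electron count is 10 − 2 = 8. Cyanide is a strong-field ligand (high in the spectrochemical series). A 3d d⁸ ion with strong-field ligands gains enough CFSE to favour square planar over tetrahedral. → square planar.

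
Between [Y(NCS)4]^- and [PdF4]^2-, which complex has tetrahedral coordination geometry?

For [Y(NCS)4]^-: Each isothiocyanate is −1; balancing the −1 overall charge requires Y(III). Group 3 minus oxidation state 3 gives a d⁰ configuration. A d⁰ ion has no crystal-field stabilisation preference between square planar and tetrahedral, so four ligands adopt the sterically favoured tetrahedral geometry. → tetrahedral.
For [PdF4]^2-: Each fluoride is −1; balancing the −2 overall charge requires Pd(II). Palladium is a group-10 element; Pd(II) is therefore d⁸. A 4d d⁸ ion has a large crystal-field splitting; square planar leaves the high-energy d_{x²−y²} orbital empty and maximises CFSE. → square planar.

[Y(NCS)4]^-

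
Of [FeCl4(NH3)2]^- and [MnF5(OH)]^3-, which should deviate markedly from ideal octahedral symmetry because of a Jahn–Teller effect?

[FeCl4(NH3)2]^-: Ligand charges: each chloride is −1; ammonia is neutral. With an overall charge of −1 the iron centre must be in the +3 oxidation state. Fe sits in group 8, so the d-electron count is 8 − 3 = 5. Chloride is a weak-field ligand for a first-row metal, so the complex is high-spin. The d⁵ configuration leaves the e_g set evenly filled (or empty) — no strong Jahn–Teller driving force.
[MnF5(OH)]^3-: Ligand charges: each fluoride is −1; each hydroxide is −1. With an overall charge of −3 the manganese centre must be in the +3 oxidation state. Manganese is a group-7 element; Mn(III) is therefore d⁴. Fluoride and hydroxide are weak-field ligands for a first-row metal, so the complex is high-spin. The t₂g³e_g¹ (high-spin) configuration has an unevenly filled e_g set; the Jahn–Teller theorem predicts a tetragonal distortion (typically axial elongation) to lift the degeneracy.

[MnF5(OH)]^3-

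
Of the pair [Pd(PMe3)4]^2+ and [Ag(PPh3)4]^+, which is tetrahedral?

For [Pd(PMe3)4]^2+: Summing ligand charges against the +2 overall charge gives an oxidation state of +2 for palladium. Palladium is a group-10 element; Pd(II) is therefore d⁸. A 4d d⁸ ion has a large crystal-field splitting; square planar leaves the high-energy d_{x²−y²} orbital empty and maximises CFSE. → square planar.
For [Ag(PPh3)4]^+: Ligand charges: triphenylphosphine is neutral. With an overall charge of +1 the silver centre must be in the +1 oxidation state. Group 11 minus oxidation state 1 gives a d¹⁰ configuration. A d¹⁰ ion has no crystal-field stabilisation preference between square planar and tetrahedral, so four ligands adopt the sterically favoured tetrahedral geometry. → tetrahedral.

[Ag(PPh3)4]^+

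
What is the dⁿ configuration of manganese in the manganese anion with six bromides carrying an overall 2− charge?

Ligand charges: each bromide is −1. With an overall charge of −2 the manganese centre must be in the +4 oxidation state.
Manganese is a group-7 element; Mn(IV) is therefore d³.

d³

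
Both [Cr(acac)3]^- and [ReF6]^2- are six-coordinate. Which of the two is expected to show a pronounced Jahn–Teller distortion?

[Cr(acac)3]^-

[Cr(acac)3]^-: Each acetylacetonate is −1; balancing the −1 overall charge requires Cr(II). Group 6 minus oxidation state 2 gives a d⁴ configuration. Acetylacetonate is a weak-field ligand for a first-row metal, so the complex is high-spin. The t₂g³e_g¹ (high-spin) configuration has an unevenly filled e_g set; the Jahn–Teller theorem predicts a tetragonal distortion (typically axial elongation) to lift the degeneracy.
[ReF6]^2-: Ligand charges: each fluoride is −1. With an overall charge of −2 the rhenium centre must be in the +4 oxidation state. Re sits in group 7, so the d-electron count is 7 − 4 = 3. The d³ configuration leaves the e_g set evenly filled (or empty) — no strong Jahn–Teller driving force.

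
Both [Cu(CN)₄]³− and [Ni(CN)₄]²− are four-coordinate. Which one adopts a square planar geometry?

For [Cu(CN)₄]³−: Each cyanide is −1; balancing the −3 overall charge requires Cu(I). Cu sits in group 11, so the d-electron count is 11 − 1 = 10. A d¹⁰ ion has no crystal-field stabilisation preference between square planar and tetrahedral, so four ligands adopt the sterically favoured tetrahedral geometry. → tetrahedral.
For [Ni(CN)₄]²−: Each cyanide is −1; balancing the −2 overall charge requires Ni(II). Group 10 minus oxidation state 2 gives a d⁸ configuration. Cyanide is a strong-field ligand (high in the spectrochemical series). A 3d d⁸ ion with strong-field ligands gains enough CFSE to favour square planar over tetrahedral. → square planar.

[Ni(CN)₄]²−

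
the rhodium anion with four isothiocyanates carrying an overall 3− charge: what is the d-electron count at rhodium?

d⁸

Summing ligand charges against the −3 overall charge gives an oxidation state of +1 for rhodium.
Group 9 minus oxidation state 1 gives a d⁸ configuration.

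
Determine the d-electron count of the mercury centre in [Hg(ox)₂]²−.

Ligand charges: each oxalate is −2. With an overall charge of −2 the mercury centre must be in the +2 oxidation state.
Mercury is a group-12 element; Hg(II) is therefore d¹⁰.

d10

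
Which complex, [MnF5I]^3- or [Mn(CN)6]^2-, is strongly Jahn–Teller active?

[MnF5I]^3-

[MnF5I]^3-: Summing ligand charges against the −3 overall charge gives an oxidation state of +3 for manganese. Group 7 minus oxidation state 3 gives a d⁴ configuration. Fluoride and iodide are weak-field ligands for a first-row metal, so the complex is high-spin. The t₂g³e_g¹ (high-spin) configuration has an unevenly filled e_g set; the Jahn–Teller theorem predicts a tetragonal distortion (typically axial elongation) to lift the degeneracy.
[Mn(CN)6]^2-: Summing ligand charges against the −2 overall charge gives an oxidation state of +4 for manganese. Manganese is a group-7 element; Mn(IV) is therefore d³. The d³ configuration leaves the e_g set evenly filled (or empty) — no strong Jahn–Teller driving force.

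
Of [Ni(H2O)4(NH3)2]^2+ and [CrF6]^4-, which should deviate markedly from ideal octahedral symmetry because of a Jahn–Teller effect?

[CrF6]^4-

[Ni(H2O)4(NH3)2]^2+: Summing ligand charges against the +2 overall charge gives an oxidation state of +2 for nickel. Nickel is a group-10 element; Ni(II) is therefore d⁸. The d⁸ configuration leaves the e_g set evenly filled (or empty) — no strong Jahn–Teller driving force.
[CrF6]^4-: Ligand charges: each fluoride is −1. With an overall charge of −4 the chromium centre must be in the +2 oxidation state. Group 6 minus oxidation state 2 gives a d⁴ configuration. Fluoride is a weak-field ligand for a first-row metal, so the complex is high-spin. The t₂g³e_g¹ (high-spin) configuration has an unevenly filled e_g set; the Jahn–Teller theorem predicts a tetragonal distortion (typically axial elongation) to lift the degeneracy.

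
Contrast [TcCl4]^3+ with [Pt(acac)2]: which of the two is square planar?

For [TcCl4]^3+: Summing ligand charges against the +3 overall charge gives an oxidation state of +7 for technetium. Group 7 minus oxidation state 7 gives a d⁰ configuration. A d⁰ ion has no crystal-field stabilisation preference between square planar and tetrahedral, so four ligands adopt the sterically favoured tetrahedral geometry. → tetrahedral.
For [Pt(acac)2]: Ligand charges: each acetylacetonate is −1. With an overall charge of 0 the platinum centre must be in the +2 oxidation state. Pt sits in group 10, so the d-electron count is 10 − 2 = 8. A 5d d⁸ ion has a large crystal-field splitting; square planar leaves the high-energy d_{x²−y²} orbital empty and maximises CFSE. → square planar.

[Pt(acac)2]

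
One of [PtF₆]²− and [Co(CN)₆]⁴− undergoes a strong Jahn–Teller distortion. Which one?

[Co(CN)₆]⁴−

[PtF₆]²−: Each fluoride is −1; balancing the −2 overall charge requires Pt(IV). Pt sits in group 10, so the d-electron count is 10 − 4 = 6. A 5d ion has a large Δₒ and is invariably low-spin. The d⁶ configuration leaves the e_g set evenly filled (or empty) — no strong Jahn–Teller driving force.
[Co(CN)₆]⁴−: Summing ligand charges against the −4 overall charge gives an oxidation state of +2 for cobalt. Cobalt is a group-9 element; Co(II) is therefore d⁷. Cyanide is a strong-field ligand (high in the spectrochemical series) for a first-row metal, so the complex is low-spin. The t₂g⁶e_g¹ (low-spin) configuration has an unevenly filled e_g set; the Jahn–Teller theorem predicts a tetragonal distortion (typically axial elongation) to lift the degeneracy.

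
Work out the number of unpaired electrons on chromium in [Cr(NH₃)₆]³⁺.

3

Summing ligand charges against the +3 overall charge gives an oxidation state of +3 for chromium.
Cr sits in group 6, so the d-electron count is 6 − 3 = 3.
In an octahedral field the d³ configuration is t₂g³e_g⁰ (only one arrangement possible), giving 3 unpaired electrons.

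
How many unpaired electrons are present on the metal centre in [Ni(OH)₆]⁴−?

Ligand charges: each hydroxide is −1. With an overall charge of −4 the nickel centre must be in the +2 oxidation state.
Group 10 minus oxidation state 2 gives a d⁸ configuration.
In an octahedral field the d⁸ configuration is t₂g⁶e_g² (only one arrangement possible), giving 2 unpaired electrons.

2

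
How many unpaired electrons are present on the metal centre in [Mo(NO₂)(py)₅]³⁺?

2

Each nitro (N-bound nitrite) is −1; pyridine is neutral; balancing the +3 overall charge requires Mo(IV).
Mo sits in group 6, so the d-electron count is 6 − 4 = 2.
In an octahedral field the d² configuration is t₂g²e_g⁰ (only one arrangement possible), giving 2 unpaired electrons.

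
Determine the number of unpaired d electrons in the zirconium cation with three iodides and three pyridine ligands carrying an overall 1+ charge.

Ligand charges: each iodide is −1; pyridine is neutral. With an overall charge of +1 the zirconium centre must be in the +4 oxidation state.
Zr sits in group 4, so the d-electron count is 4 − 4 = 0.
In an octahedral field the d⁰ configuration is t₂g⁰e_g⁰, giving 0 unpaired electrons.

0 unpaired electrons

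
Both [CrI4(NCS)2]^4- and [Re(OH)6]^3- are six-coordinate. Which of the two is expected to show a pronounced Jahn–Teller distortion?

[CrI4(NCS)2]^4-

[CrI4(NCS)2]^4-: Summing ligand charges against the −4 overall charge gives an oxidation state of +2 for chromium. Cr sits in group 6, so the d-electron count is 6 − 2 = 4. Iodide and isothiocyanate are weak-field ligands for a first-row metal, so the complex is high-spin. The t₂g³e_g¹ (high-spin) configuration has an unevenly filled e_g set; the Jahn–Teller theorem predicts a tetragonal distortion (typically axial elongation) to lift the degeneracy.
[Re(OH)6]^3-: Ligand charges: each hydroxide is −1. With an overall charge of −3 the rhenium centre must be in the +3 oxidation state. Group 7 minus oxidation state 3 gives a d⁴ configuration. A 5d ion has a large Δₒ and is invariably low-spin. The d⁴ configuration leaves the e_g set evenly filled (or empty) — no strong Jahn–Teller driving force.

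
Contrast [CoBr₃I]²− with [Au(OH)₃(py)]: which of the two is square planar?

For [CoBr₃I]²−: Each bromide is −1; each iodide is −1; balancing the −2 overall charge requires Co(II). Cobalt is a group-9 element; Co(II) is therefore d⁷. For a high-spin 3d d⁷ ion with weak-field ligands the small Δₜ gives little square-planar CFSE advantage, so four ligands adopt the sterically favoured tetrahedral geometry. → tetrahedral.
For [Au(OH)₃(py)]: Each hydroxide is −1; pyridine is neutral; balancing the 0 overall charge requires Au(III). Gold is a group-11 element; Au(III) is therefore d⁸. A 5d d⁸ ion has a large crystal-field splitting; square planar leaves the high-energy d_{x²−y²} orbital empty and maximises CFSE. → square planar.

[Au(OH)₃(py)]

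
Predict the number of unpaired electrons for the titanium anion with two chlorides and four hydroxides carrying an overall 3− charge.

1 unpaired electron

Ligand charges: each chloride is −1; each hydroxide is −1. With an overall charge of −3 the titanium centre must be in the +3 oxidation state.
Titanium is a group-4 element; Ti(III) is therefore d¹.
In an octahedral field the d¹ configuration is t₂g¹e_g⁰ (only one arrangement possible), giving 1 unpaired electron.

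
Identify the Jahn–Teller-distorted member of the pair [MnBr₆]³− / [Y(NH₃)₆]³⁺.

[MnBr₆]³−: Each bromide is −1; balancing the −3 overall charge requires Mn(III). Mn sits in group 7, so the d-electron count is 7 − 3 = 4. Bromide is a weak-field ligand for a first-row metal, so the complex is high-spin. The t₂g³e_g¹ (high-spin) configuration has an unevenly filled e_g set; the Jahn–Teller theorem predicts a tetragonal distortion (typically axial elongation) to lift the degeneracy.
[Y(NH₃)₆]³⁺: Summing ligand charges against the +3 overall charge gives an oxidation state of +3 for yttrium. Yttrium is a group-3 element; Y(III) is therefore d⁰. The d⁰ configuration leaves the e_g set evenly filled (or empty) — no strong Jahn–Teller driving force.

[MnBr₆]³−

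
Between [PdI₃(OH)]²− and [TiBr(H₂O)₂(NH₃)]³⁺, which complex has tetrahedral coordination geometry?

[TiBr(H₂O)₂(NH₃)]³⁺

For [PdI₃(OH)]²−: Each iodide is −1; each hydroxide is −1; balancing the −2 overall charge requires Pd(II). Group 10 minus oxidation state 2 gives a d⁸ configuration. A 4d d⁸ ion has a large crystal-field splitting; square planar leaves the high-energy d_{x²−y²} orbital empty and maximises CFSE. → square planar.
For [TiBr(H₂O)₂(NH₃)]³⁺: Each bromide is −1; water is neutral; ammonia is neutral; balancing the +3 overall charge requires Ti(IV). Titanium is a group-4 element; Ti(IV) is therefore d⁰. A d⁰ ion has no crystal-field stabilisation preference between square planar and tetrahedral, so four ligands adopt the sterically favoured tetrahedral geometry. → tetrahedral.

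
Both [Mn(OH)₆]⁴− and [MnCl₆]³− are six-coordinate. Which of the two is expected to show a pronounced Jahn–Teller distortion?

[Mn(OH)₆]⁴−: Ligand charges: each hydroxide is −1. With an overall charge of −4 the manganese centre must be in the +2 oxidation state. Group 7 minus oxidation state 2 gives a d⁵ configuration. Hydroxide is a weak-field ligand for a first-row metal, so the complex is high-spin. The d⁵ configuration leaves the e_g set evenly filled (or empty) — no strong Jahn–Teller driving force.
[MnCl₆]³−: Ligand charges: each chloride is −1. With an overall charge of −3 the manganese centre must be in the +3 oxidation state. Group 7 minus oxidation state 3 gives a d⁴ configuration. Chloride is a weak-field ligand for a first-row metal, so the complex is high-spin. The t₂g³e_g¹ (high-spin) configuration has an unevenly filled e_g set; the Jahn–Teller theorem predicts a tetragonal distortion (typically axial elongation) to lift the degeneracy.

[MnCl₆]³−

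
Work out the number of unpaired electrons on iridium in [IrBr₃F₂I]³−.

0 unpaired electrons

Each bromide is −1; each fluoride is −1; each iodide is −1; balancing the −3 overall charge requires Ir(III).
Group 9 minus oxidation state 3 gives a d⁶ configuration.
The spin state decides the count: a 5d ion has a large Δₒ and is invariably low-spin.
An octahedral low-spin d⁶ ion is t₂g⁶e_g⁰, giving 0 unpaired electrons.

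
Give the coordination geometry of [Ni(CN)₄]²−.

Ligand charges: each cyanide is −1. With an overall charge of −2 the nickel centre must be in the +2 oxidation state.
Group 10 minus oxidation state 2 gives a d⁸ configuration.
With 4 monodentate ligands the coordination number is 4.
Cyanide is a strong-field ligand (high in the spectrochemical series).
A 3d d⁸ ion with strong-field ligands gains enough CFSE to favour square planar over tetrahedral.

square planar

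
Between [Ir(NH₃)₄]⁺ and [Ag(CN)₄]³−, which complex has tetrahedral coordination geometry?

[Ag(CN)₄]³−

For [Ir(NH₃)₄]⁺: Summing ligand charges against the +1 overall charge gives an oxidation state of +1 for iridium. Group 9 minus oxidation state 1 gives a d⁸ configuration. A 5d d⁸ ion has a large crystal-field splitting; square planar leaves the high-energy d_{x²−y²} orbital empty and maximises CFSE. → square planar.
For [Ag(CN)₄]³−: Each cyanide is −1; balancing the −3 overall charge requires Ag(I). Ag sits in group 11, so the d-electron count is 11 − 1 = 10. A d¹⁰ ion has no crystal-field stabilisation preference between square planar and tetrahedral, so four ligands adopt the sterically favoured tetrahedral geometry. → tetrahedral.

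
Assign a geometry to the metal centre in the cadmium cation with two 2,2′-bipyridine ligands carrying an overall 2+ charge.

tetrahedral

Ligand charges: 2,2′-bipyridine is neutral. With an overall charge of +2 the cadmium centre must be in the +2 oxidation state.
Cd sits in group 12, so the d-electron count is 12 − 2 = 10.
Counting donor atoms: 2×2,2′-bipyridine (bidentate) → 4 donors. Coordination number = 4.
A d¹⁰ ion has no crystal-field stabilisation preference between square planar and tetrahedral, so four ligands adopt the sterically favoured tetrahedral geometry.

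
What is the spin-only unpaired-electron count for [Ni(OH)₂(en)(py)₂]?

2 unpaired electrons

Ligand charges: each hydroxide is −1; ethylenediamine is neutral; pyridine is neutral. With an overall charge of 0 the nickel centre must be in the +2 oxidation state.
Ni sits in group 10, so the d-electron count is 10 − 2 = 8.
Counting donor atoms: 2×hydroxide (monodentate) → 2 donors; 1×ethylenediamine (bidentate) → 2 donors; 2×pyridine (monodentate) → 2 donors. Coordination number = 6.
In an octahedral field the d⁸ configuration is t₂g⁶e_g² (only one arrangement possible), giving 2 unpaired electrons.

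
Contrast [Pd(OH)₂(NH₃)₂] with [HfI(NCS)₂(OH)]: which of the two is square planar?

For [Pd(OH)₂(NH₃)₂]: Each hydroxide is −1; ammonia is neutral; balancing the 0 overall charge requires Pd(II). Pd sits in group 10, so the d-electron count is 10 − 2 = 8. A 4d d⁸ ion has a large crystal-field splitting; square planar leaves the high-energy d_{x²−y²} orbital empty and maximises CFSE. → square planar.
For [HfI(NCS)₂(OH)]: Each iodide is −1; each isothiocyanate is −1; each hydroxide is −1; balancing the 0 overall charge requires Hf(IV). Group 4 minus oxidation state 4 gives a d⁰ configuration. A d⁰ ion has no crystal-field stabilisation preference between square planar and tetrahedral, so four ligands adopt the sterically favoured tetrahedral geometry. → tetrahedral.

[Pd(OH)₂(NH₃)₂]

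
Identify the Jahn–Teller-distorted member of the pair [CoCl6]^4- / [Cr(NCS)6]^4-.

[Cr(NCS)6]^4-

[CoCl6]^4-: Summing ligand charges against the −4 overall charge gives an oxidation state of +2 for cobalt. Group 9 minus oxidation state 2 gives a d⁷ configuration. Chloride is a weak-field ligand for a first-row metal, so the complex is high-spin. The d⁷ configuration leaves the e_g set evenly filled (or empty) — no strong Jahn–Teller driving force.
[Cr(NCS)6]^4-: Each isothiocyanate is −1; balancing the −4 overall charge requires Cr(II). Group 6 minus oxidation state 2 gives a d⁴ configuration. Isothiocyanate is a weak-field ligand for a first-row metal, so the complex is high-spin. The t₂g³e_g¹ (high-spin) configuration has an unevenly filled e_g set; the Jahn–Teller theorem predicts a tetragonal distortion (typically axial elongation) to lift the degeneracy.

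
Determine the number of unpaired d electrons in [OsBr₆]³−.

1 unpaired electron

Summing ligand charges against the −3 overall charge gives an oxidation state of +3 for osmium.
Os sits in group 8, so the d-electron count is 8 − 3 = 5.
The spin state decides the count: a 5d ion has a large Δₒ and is invariably low-spin.
An octahedral low-spin d⁵ ion is t₂g⁵e_g⁰, giving 1 unpaired electron.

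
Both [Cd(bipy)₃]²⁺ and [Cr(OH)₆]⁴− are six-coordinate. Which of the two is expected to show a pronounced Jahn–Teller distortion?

[Cd(bipy)₃]²⁺: Summing ligand charges against the +2 overall charge gives an oxidation state of +2 for cadmium. Group 12 minus oxidation state 2 gives a d¹⁰ configuration. The d¹⁰ configuration leaves the e_g set evenly filled (or empty) — no strong Jahn–Teller driving force.
[Cr(OH)₆]⁴−: Ligand charges: each hydroxide is −1. With an overall charge of −4 the chromium centre must be in the +2 oxidation state. Chromium is a group-6 element; Cr(II) is therefore d⁴. Hydroxide is a weak-field ligand for a first-row metal, so the complex is high-spin. The t₂g³e_g¹ (high-spin) configuration has an unevenly filled e_g set; the Jahn–Teller theorem predicts a tetragonal distortion (typically axial elongation) to lift the degeneracy.

[Cr(OH)₆]⁴−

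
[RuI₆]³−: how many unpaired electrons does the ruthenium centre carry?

Ligand charges: each iodide is −1. With an overall charge of −3 the ruthenium centre must be in the +3 oxidation state.
Ru sits in group 8, so the d-electron count is 8 − 3 = 5.
The spin state decides the count: a 4d ion has a large Δₒ and is invariably low-spin.
An octahedral low-spin d⁵ ion is t₂g⁵e_g⁰, giving 1 unpaired electron.

1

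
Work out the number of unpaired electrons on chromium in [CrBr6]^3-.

Summing ligand charges against the −3 overall charge gives an oxidation state of +3 for chromium.
Cr sits in group 6, so the d-electron count is 6 − 3 = 3.
In an octahedral field the d³ configuration is t₂g³e_g⁰ (only one arrangement possible), giving 3 unpaired electrons.

3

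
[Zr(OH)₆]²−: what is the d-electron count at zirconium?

d⁰

Summing ligand charges against the −2 overall charge gives an oxidation state of +4 for zirconium.
Group 4 minus oxidation state 4 gives a d⁰ configuration.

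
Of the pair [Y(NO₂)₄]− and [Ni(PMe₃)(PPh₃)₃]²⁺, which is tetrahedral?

[Y(NO₂)₄]−

For [Y(NO₂)₄]−: Summing ligand charges against the −1 overall charge gives an oxidation state of +3 for yttrium. Yttrium is a group-3 element; Y(III) is therefore d⁰. A d⁰ ion has no crystal-field stabilisation preference between square planar and tetrahedral, so four ligands adopt the sterically favoured tetrahedral geometry. → tetrahedral.
For [Ni(PMe₃)(PPh₃)₃]²⁺: Summing ligand charges against the +2 overall charge gives an oxidation state of +2 for nickel. Nickel is a group-10 element; Ni(II) is therefore d⁸. Trimethylphosphine and triphenylphosphine are strong-field ligands (high in the spectrochemical series). A 3d d⁸ ion with strong-field ligands gains enough CFSE to favour square planar over tetrahedral. → square planar.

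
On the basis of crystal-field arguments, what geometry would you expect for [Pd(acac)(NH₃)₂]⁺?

square planar

Each acetylacetonate is −1; ammonia is neutral; balancing the +1 overall charge requires Pd(II).
Group 10 minus oxidation state 2 gives a d⁸ configuration.
Counting donor atoms: 1×acetylacetonate (bidentate) → 2 donors; 2×ammonia (monodentate) → 2 donors. Coordination number = 4.
A 4d d⁸ ion has a large crystal-field splitting; square planar leaves the high-energy d_{x²−y²} orbital empty and maximises CFSE.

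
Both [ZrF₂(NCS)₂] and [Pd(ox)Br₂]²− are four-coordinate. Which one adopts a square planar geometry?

[Pd(ox)Br₂]²−

For [ZrF₂(NCS)₂]: Each fluoride is −1; each isothiocyanate is −1; balancing the 0 overall charge requires Zr(IV). Zirconium is a group-4 element; Zr(IV) is therefore d⁰. A d⁰ ion has no crystal-field stabilisation preference between square planar and tetrahedral, so four ligands adopt the sterically favoured tetrahedral geometry. → tetrahedral.
For [Pd(ox)Br₂]²−: Each oxalate is −2; each bromide is −1; balancing the −2 overall charge requires Pd(II). Group 10 minus oxidation state 2 gives a d⁸ configuration. A 4d d⁸ ion has a large crystal-field splitting; square planar leaves the high-energy d_{x²−y²} orbital empty and maximises CFSE. → square planar.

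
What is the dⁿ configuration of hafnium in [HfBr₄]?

Summing ligand charges against the 0 overall charge gives an oxidation state of +4 for hafnium.
Hf sits in group 4, so the d-electron count is 4 − 4 = 0.

d⁰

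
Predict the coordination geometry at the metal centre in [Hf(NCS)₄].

tetrahedral

Ligand charges: each isothiocyanate is −1. With an overall charge of 0 the hafnium centre must be in the +4 oxidation state.
Hafnium is a group-4 element; Hf(IV) is therefore d⁰.
Coordination number: 4.
A d⁰ ion has no crystal-field stabilisation preference between square planar and tetrahedral, so four ligands adopt the sterically favoured tetrahedral geometry.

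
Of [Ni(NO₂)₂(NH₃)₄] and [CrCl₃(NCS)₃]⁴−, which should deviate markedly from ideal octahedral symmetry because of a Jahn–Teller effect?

[Ni(NO₂)₂(NH₃)₄]: Ligand charges: each nitro (N-bound nitrite) is −1; ammonia is neutral. With an overall charge of 0 the nickel centre must be in the +2 oxidation state. Group 10 minus oxidation state 2 gives a d⁸ configuration. The d⁸ configuration leaves the e_g set evenly filled (or empty) — no strong Jahn–Teller driving force.
[CrCl₃(NCS)₃]⁴−: Each chloride is −1; each isothiocyanate is −1; balancing the −4 overall charge requires Cr(II). Chromium is a group-6 element; Cr(II) is therefore d⁴. Chloride and isothiocyanate are weak-field ligands for a first-row metal, so the complex is high-spin. The t₂g³e_g¹ (high-spin) configuration has an unevenly filled e_g set; the Jahn–Teller theorem predicts a tetragonal distortion (typically axial elongation) to lift the degeneracy.

[CrCl₃(NCS)₃]⁴−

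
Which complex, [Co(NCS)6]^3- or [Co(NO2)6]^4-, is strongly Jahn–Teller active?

[Co(NCS)6]^3-: Summing ligand charges against the −3 overall charge gives an oxidation state of +3 for cobalt. Group 9 minus oxidation state 3 gives a d⁶ configuration. Co(III) has an exceptionally large octahedral splitting and is low-spin with essentially every ligand except fluoride. The d⁶ configuration leaves the e_g set evenly filled (or empty) — no strong Jahn–Teller driving force.
[Co(NO2)6]^4-: Summing ligand charges against the −4 overall charge gives an oxidation state of +2 for cobalt. Cobalt is a group-9 element; Co(II) is therefore d⁷. Nitro (N-bound nitrite) is a strong-field ligand (high in the spectrochemical series) for a first-row metal, so the complex is low-spin. The t₂g⁶e_g¹ (low-spin) configuration has an unevenly filled e_g set; the Jahn–Teller theorem predicts a tetragonal distortion (typically axial elongation) to lift the degeneracy.

[Co(NO2)6]^4-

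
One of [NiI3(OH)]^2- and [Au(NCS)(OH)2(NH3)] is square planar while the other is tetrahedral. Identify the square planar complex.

[Au(NCS)(OH)2(NH3)]

For [NiI3(OH)]^2-: Summing ligand charges against the −2 overall charge gives an oxidation state of +2 for nickel. Group 10 minus oxidation state 2 gives a d⁸ configuration. Hydroxide and iodide are weak-field ligands. With weak-field ligands the CFSE gain from square planar is small, so a 3d d⁸ ion takes the sterically preferred tetrahedral geometry. → tetrahedral.
For [Au(NCS)(OH)2(NH3)]: Ligand charges: each isothiocyanate is −1; each hydroxide is −1; ammonia is neutral. With an overall charge of 0 the gold centre must be in the +3 oxidation state. Gold is a group-11 element; Au(III) is therefore d⁸. A 5d d⁸ ion has a large crystal-field splitting; square planar leaves the high-energy d_{x²−y²} orbital empty and maximises CFSE. → square planar.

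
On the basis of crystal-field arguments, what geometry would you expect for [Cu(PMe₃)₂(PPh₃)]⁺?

Summing ligand charges against the +1 overall charge gives an oxidation state of +1 for copper.
Copper is a group-11 element; Cu(I) is therefore d¹⁰.
Coordination number: 3.
Three ligands around a d¹⁰ centre minimise repulsion in a trigonal-planar arrangement.

trigonal planar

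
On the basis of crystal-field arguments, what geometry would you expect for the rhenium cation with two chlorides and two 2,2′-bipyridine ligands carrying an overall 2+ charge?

Summing ligand charges against the +2 overall charge gives an oxidation state of +4 for rhenium.
Re sits in group 7, so the d-electron count is 7 − 4 = 3.
Counting donor atoms: 2×chloride (monodentate) → 2 donors; 2×2,2′-bipyridine (bidentate) → 4 donors. Coordination number = 6.
Six donors around a single metal centre give an octahedral coordination sphere.

octahedral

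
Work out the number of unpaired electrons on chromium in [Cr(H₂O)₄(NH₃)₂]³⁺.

3

Water is neutral; ammonia is neutral; balancing the +3 overall charge requires Cr(III).
Chromium is a group-6 element; Cr(III) is therefore d³.
In an octahedral field the d³ configuration is t₂g³e_g⁰ (only one arrangement possible), giving 3 unpaired electrons.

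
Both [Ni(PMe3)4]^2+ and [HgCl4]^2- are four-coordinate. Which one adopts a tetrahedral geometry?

For [Ni(PMe3)4]^2+: Summing ligand charges against the +2 overall charge gives an oxidation state of +2 for nickel. Nickel is a group-10 element; Ni(II) is therefore d⁸. Trimethylphosphine is a strong-field ligand (high in the spectrochemical series). A 3d d⁸ ion with strong-field ligands gains enough CFSE to favour square planar over tetrahedral. → square planar.
For [HgCl4]^2-: Ligand charges: each chloride is −1. With an overall charge of −2 the mercury centre must be in the +2 oxidation state. Mercury is a group-12 element; Hg(II) is therefore d¹⁰. A d¹⁰ ion has no crystal-field stabilisation preference between square planar and tetrahedral, so four ligands adopt the sterically favoured tetrahedral geometry. → tetrahedral.

[HgCl4]^2-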